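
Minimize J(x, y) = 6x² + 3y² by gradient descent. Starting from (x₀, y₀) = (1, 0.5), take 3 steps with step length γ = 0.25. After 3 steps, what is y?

-0.0625

∇J = (12x, 6y)
Step 1: at (1, 0.5), ∇J = (12, 3) → (1, 0.5) − 0.25·(12, 3) = (-2, -0.25)
Step 2: at (-2, -0.25), ∇J = (-24, -1.5) → (-2, -0.25) − 0.25·(-24, -1.5) = (4, 0.125)
Step 3: at (4, 0.125), ∇J = (48, 0.75) → (4, 0.125) − 0.25·(48, 0.75) = (-8, -0.0625)
y = -0.0625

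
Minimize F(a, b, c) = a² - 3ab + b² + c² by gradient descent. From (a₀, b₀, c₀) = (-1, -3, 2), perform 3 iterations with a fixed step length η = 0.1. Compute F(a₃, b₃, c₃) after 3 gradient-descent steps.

∇F = (2a - 3b, -3a + 2b, 2c)
Step 1: at (-1, -3, 2), ∇F = (7, -3, 4) → (-1, -3, 2) − 0.1·(7, -3, 4) = (-1.7, -2.7, 1.6)
Step 2: at (-1.7, -2.7, 1.6), ∇F = (4.7, -0.3, 3.2) → (-1.7, -2.7, 1.6) − 0.1·(4.7, -0.3, 3.2) = (-2.17, -2.67, 1.28)
Step 3: at (-2.17, -2.67, 1.28), ∇F = (3.67, 1.17, 2.56) → (-2.17, -2.67, 1.28) − 0.1·(3.67, 1.17, 2.56) = (-2.537, -2.787, 1.024)
F(-2.537, -2.787, 1.024) = -5.959543

-5.959543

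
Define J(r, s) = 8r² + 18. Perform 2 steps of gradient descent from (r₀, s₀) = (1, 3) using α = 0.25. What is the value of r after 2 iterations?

∇J = (16r, 0)
Step 1: at (1, 3), ∇J = (16, 0) → (1, 3) − 0.25·(16, 0) = (-3, 3)
Step 2: at (-3, 3), ∇J = (-48, 0) → (-3, 3) − 0.25·(-48, 0) = (9, 3)
r = 9

9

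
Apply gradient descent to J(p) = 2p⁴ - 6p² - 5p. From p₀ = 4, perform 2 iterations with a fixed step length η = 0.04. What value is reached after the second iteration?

J′(p) = 8p³ - 12p - 5
Step 1: J′(4) = 459; p₁ = 4 − 0.04·459 = -14.36
Step 2: J′(-14.36) = -23522.038848; p₂ = -14.36 − 0.04·(-23522.038848) = 926.52155392

926.52155392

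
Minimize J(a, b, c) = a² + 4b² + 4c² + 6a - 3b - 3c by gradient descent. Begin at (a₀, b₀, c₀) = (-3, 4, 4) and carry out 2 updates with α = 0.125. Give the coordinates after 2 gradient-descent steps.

∇J = (2a + 6, 8b - 3, 8c - 3)
(a₁, b₁, c₁) = (-3, 4, 4) − 0.125·(0, 29, 29) = (-3, 0.375, 0.375)
(a₂, b₂, c₂) = (-3, 0.375, 0.375) − 0.125·(0, 0, 0) = (-3, 0.375, 0.375)

(-3, 0.375, 0.375)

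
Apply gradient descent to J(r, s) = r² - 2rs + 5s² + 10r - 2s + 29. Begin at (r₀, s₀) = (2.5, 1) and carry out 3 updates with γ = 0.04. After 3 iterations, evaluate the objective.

∇J = (2r - 2s + 10, -2r + 10s - 2)
Step 1: at (2.5, 1), ∇J = (13, 3) → (2.5, 1) − 0.04·(13, 3) = (1.98, 0.88)
Step 2: at (1.98, 0.88), ∇J = (12.2, 2.84) → (1.98, 0.88) − 0.04·(12.2, 2.84) = (1.492, 0.7664)
Step 3: at (1.492, 0.7664), ∇J = (11.4512, 2.68) → (1.492, 0.7664) − 0.04·(11.4512, 2.68) = (1.033952, 0.6592)
J(1.033952, 0.6592) = 39.899737621504

39.899737621504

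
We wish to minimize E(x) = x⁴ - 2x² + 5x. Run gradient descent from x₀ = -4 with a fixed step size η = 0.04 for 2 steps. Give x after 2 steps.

-19.13024

E′(x) = 4x³ - 4x + 5
x₁ = -4 − 0.04·(-235) = 5.4
x₂ = 5.4 − 0.04·613.256 = -19.13024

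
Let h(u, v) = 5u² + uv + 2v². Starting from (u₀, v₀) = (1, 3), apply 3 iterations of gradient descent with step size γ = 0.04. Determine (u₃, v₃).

(0.03072, 1.726208)

∇h = (10u + v, u + 4v)
(u₁, v₁) = (1, 3) − 0.04·(13, 13) = (0.48, 2.48)
(u₂, v₂) = (0.48, 2.48) − 0.04·(7.28, 10.4) = (0.1888, 2.064)
(u₃, v₃) = (0.1888, 2.064) − 0.04·(3.952, 8.4448) = (0.03072, 1.726208)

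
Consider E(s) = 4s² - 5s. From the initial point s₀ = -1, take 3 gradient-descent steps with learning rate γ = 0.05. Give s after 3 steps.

E′(s) = 8s - 5
Step 1: E′(-1) = -13; s₁ = -1 − 0.05·(-13) = -0.35
Step 2: E′(-0.35) = -7.8; s₂ = -0.35 − 0.05·(-7.8) = 0.04
Step 3: E′(0.04) = -4.68; s₃ = 0.04 − 0.05·(-4.68) = 0.274

0.274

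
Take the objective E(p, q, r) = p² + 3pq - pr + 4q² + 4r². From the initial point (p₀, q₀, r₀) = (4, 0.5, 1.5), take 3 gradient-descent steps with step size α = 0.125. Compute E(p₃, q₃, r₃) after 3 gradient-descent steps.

∇E = (2p + 3q - r, 3p + 8q, -p + 8r)
Step 1: at (4, 0.5, 1.5), ∇E = (8, 16, 8) → (4, 0.5, 1.5) − 0.125·(8, 16, 8) = (3, -1.5, 0.5)
Step 2: at (3, -1.5, 0.5), ∇E = (1, -3, 1) → (3, -1.5, 0.5) − 0.125·(1, -3, 1) = (2.875, -1.125, 0.375)
Step 3: at (2.875, -1.125, 0.375), ∇E = (2, -0.375, 0.125) → (2.875, -1.125, 0.375) − 0.125·(2, -0.375, 0.125) = (2.625, -1.078125, 0.359375)
E(2.625, -1.078125, 0.359375) = 2.623046875

2.623046875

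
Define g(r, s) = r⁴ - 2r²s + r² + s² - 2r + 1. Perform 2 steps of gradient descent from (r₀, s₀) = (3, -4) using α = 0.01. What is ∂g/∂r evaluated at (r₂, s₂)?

∇g = (4r³ - 4rs + 2r - 2, -2r² + 2s)
Step 1: at (3, -4), ∇g = (160, -26) → (3, -4) − 0.01·(160, -26) = (1.4, -3.74)
Step 2: at (1.4, -3.74), ∇g = (32.72, -11.4) → (1.4, -3.74) − 0.01·(32.72, -11.4) = (1.0728, -3.626)
∂g/∂r at (1.0728, -3.626) = 20.644232593408

20.644232593408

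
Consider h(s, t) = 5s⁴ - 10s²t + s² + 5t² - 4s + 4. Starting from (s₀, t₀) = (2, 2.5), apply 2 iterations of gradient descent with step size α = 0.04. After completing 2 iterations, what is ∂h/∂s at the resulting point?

∇h = (20s³ - 20st + 2s - 4, -10s² + 10t)
Step 1: at (2, 2.5), ∇h = (60, -15) → (2, 2.5) − 0.04·(60, -15) = (-0.4, 3.1)
Step 2: at (-0.4, 3.1), ∇h = (18.72, 29.4) → (-0.4, 3.1) − 0.04·(18.72, 29.4) = (-1.1488, 1.924)
∂h/∂s at (-1.1488, 1.924) = 7.58584467456

7.58584467456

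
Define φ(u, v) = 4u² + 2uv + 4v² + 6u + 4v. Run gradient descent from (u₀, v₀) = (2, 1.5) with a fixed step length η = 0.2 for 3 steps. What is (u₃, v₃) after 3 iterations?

(-2.92, -2.58)

∇φ = (8u + 2v + 6, 2u + 8v + 4)
Step 1: at (2, 1.5), ∇φ = (25, 20) → (2, 1.5) − 0.2·(25, 20) = (-3, -2.5)
Step 2: at (-3, -2.5), ∇φ = (-23, -22) → (-3, -2.5) − 0.2·(-23, -22) = (1.6, 1.9)
Step 3: at (1.6, 1.9), ∇φ = (22.6, 22.4) → (1.6, 1.9) − 0.2·(22.6, 22.4) = (-2.92, -2.58)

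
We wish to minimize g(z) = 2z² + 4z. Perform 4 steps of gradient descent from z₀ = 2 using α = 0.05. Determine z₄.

g′(z) = 4z + 4
Step 1: g′(2) = 12; z₁ = 2 − 0.05·12 = 1.4
Step 2: g′(1.4) = 9.6; z₂ = 1.4 − 0.05·9.6 = 0.92
Step 3: g′(0.92) = 7.68; z₃ = 0.92 − 0.05·7.68 = 0.536
Step 4: g′(0.536) = 6.144; z₄ = 0.536 − 0.05·6.144 = 0.2288

0.2288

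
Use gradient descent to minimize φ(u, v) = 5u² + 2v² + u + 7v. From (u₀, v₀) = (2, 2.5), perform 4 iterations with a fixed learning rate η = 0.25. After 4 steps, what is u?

∇φ = (10u + 1, 4v + 7)
(u₁, v₁) = (2, 2.5) − 0.25·(21, 17) = (-3.25, -1.75)
(u₂, v₂) = (-3.25, -1.75) − 0.25·(-31.5, 0) = (4.625, -1.75)
(u₃, v₃) = (4.625, -1.75) − 0.25·(47.25, 0) = (-7.1875, -1.75)
(u₄, v₄) = (-7.1875, -1.75) − 0.25·(-70.875, 0) = (10.53125, -1.75)
u = 10.53125

10.53125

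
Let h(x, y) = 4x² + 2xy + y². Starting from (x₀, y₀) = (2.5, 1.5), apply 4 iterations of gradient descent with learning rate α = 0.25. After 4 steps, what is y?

∇h = (8x + 2y, 2x + 2y)
(x₁, y₁) = (2.5, 1.5) − 0.25·(23, 8) = (-3.25, -0.5)
(x₂, y₂) = (-3.25, -0.5) − 0.25·(-27, -7.5) = (3.5, 1.375)
(x₃, y₃) = (3.5, 1.375) − 0.25·(30.75, 9.75) = (-4.1875, -1.0625)
(x₄, y₄) = (-4.1875, -1.0625) − 0.25·(-35.625, -10.5) = (4.71875, 1.5625)
y = 1.5625

1.5625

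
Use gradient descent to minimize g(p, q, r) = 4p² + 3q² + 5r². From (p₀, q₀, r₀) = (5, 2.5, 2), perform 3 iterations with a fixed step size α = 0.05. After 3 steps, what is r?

0.25

∇g = (8p, 6q, 10r)
(p₁, q₁, r₁) = (5, 2.5, 2) − 0.05·(40, 15, 20) = (3, 1.75, 1)
(p₂, q₂, r₂) = (3, 1.75, 1) − 0.05·(24, 10.5, 10) = (1.8, 1.225, 0.5)
(p₃, q₃, r₃) = (1.8, 1.225, 0.5) − 0.05·(14.4, 7.35, 5) = (1.08, 0.8575, 0.25)
r = 0.25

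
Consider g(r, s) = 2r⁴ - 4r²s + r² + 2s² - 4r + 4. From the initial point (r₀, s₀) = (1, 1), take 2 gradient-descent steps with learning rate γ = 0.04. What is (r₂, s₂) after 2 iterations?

(1.09609216, 1.026624)

∇g = (8r³ - 8rs + 2r - 4, -4r² + 4s)
Step 1: at (1, 1), ∇g = (-2, 0) → (1, 1) − 0.04·(-2, 0) = (1.08, 1)
Step 2: at (1.08, 1), ∇g = (-0.402304, -0.6656) → (1.08, 1) − 0.04·(-0.402304, -0.6656) = (1.09609216, 1.026624)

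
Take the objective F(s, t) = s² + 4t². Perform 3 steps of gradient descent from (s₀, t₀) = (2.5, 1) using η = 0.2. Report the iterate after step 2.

∇F = (2s, 8t)
(s₁, t₁) = (2.5, 1) − 0.2·(5, 8) = (1.5, -0.6)
(s₂, t₂) = (1.5, -0.6) − 0.2·(3, -4.8) = (0.9, 0.36)

(0.9, 0.36)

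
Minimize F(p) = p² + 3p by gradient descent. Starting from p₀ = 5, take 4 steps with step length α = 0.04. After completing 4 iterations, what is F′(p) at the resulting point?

9.31310848

F′(p) = 2p + 3
p₁ = 5 − 0.04·13 = 4.48
p₂ = 4.48 − 0.04·11.96 = 4.0016
p₃ = 4.0016 − 0.04·11.0032 = 3.561472
p₄ = 3.561472 − 0.04·10.122944 = 3.15655424
F′(p) at (3.15655424) = 9.31310848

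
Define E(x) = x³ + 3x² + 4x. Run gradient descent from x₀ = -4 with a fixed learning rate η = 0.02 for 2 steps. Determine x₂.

-5.340416

E′(x) = 3x² + 6x + 4
x₁ = -4 − 0.02·28 = -4.56
x₂ = -4.56 − 0.02·39.0208 = -5.340416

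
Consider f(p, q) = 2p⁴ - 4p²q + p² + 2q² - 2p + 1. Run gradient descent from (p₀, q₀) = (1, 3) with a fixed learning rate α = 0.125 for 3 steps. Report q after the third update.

∇f = (8p³ - 8pq + 2p - 2, -4p² + 4q)
(p₁, q₁) = (1, 3) − 0.125·(-16, 8) = (3, 2)
(p₂, q₂) = (3, 2) − 0.125·(172, -28) = (-18.5, 5.5)
(p₃, q₃) = (-18.5, 5.5) − 0.125·(-49878, -1347) = (6216.25, 173.875)
q = 173.875

173.875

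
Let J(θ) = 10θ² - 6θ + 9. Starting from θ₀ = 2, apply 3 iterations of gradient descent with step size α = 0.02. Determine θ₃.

0.6672

J′(θ) = 20θ - 6
Step 1: J′(2) = 34; θ₁ = 2 − 0.02·34 = 1.32
Step 2: J′(1.32) = 20.4; θ₂ = 1.32 − 0.02·20.4 = 0.912
Step 3: J′(0.912) = 12.24; θ₃ = 0.912 − 0.02·12.24 = 0.6672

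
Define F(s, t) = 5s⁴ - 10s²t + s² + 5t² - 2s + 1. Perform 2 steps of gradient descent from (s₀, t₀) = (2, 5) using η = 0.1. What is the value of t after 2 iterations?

∇F = (20s³ - 20st + 2s - 2, -10s² + 10t)
(s₁, t₁) = (2, 5) − 0.1·(-38, 10) = (5.8, 4)
(s₂, t₂) = (5.8, 4) − 0.1·(3447.84, -296.4) = (-338.984, 33.64)
t = 33.64

33.64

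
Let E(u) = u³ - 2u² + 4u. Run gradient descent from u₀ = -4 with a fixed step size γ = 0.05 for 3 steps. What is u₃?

E′(u) = 3u² - 4u + 4
u₁ = -4 − 0.05·68 = -7.4
u₂ = -7.4 − 0.05·197.88 = -17.294
u₃ = -17.294 − 0.05·970.423308 = -65.8151654

-65.8151654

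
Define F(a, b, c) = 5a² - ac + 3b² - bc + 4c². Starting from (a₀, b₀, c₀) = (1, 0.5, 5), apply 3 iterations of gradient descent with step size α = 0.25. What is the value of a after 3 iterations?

2.375

∇F = (10a - c, 6b - c, -a - b + 8c)
Step 1: at (1, 0.5, 5), ∇F = (5, -2, 38.5) → (1, 0.5, 5) − 0.25·(5, -2, 38.5) = (-0.25, 1, -4.625)
Step 2: at (-0.25, 1, -4.625), ∇F = (2.125, 10.625, -37.75) → (-0.25, 1, -4.625) − 0.25·(2.125, 10.625, -37.75) = (-0.78125, -1.65625, 4.8125)
Step 3: at (-0.78125, -1.65625, 4.8125), ∇F = (-12.625, -14.75, 40.9375) → (-0.78125, -1.65625, 4.8125) − 0.25·(-12.625, -14.75, 40.9375) = (2.375, 2.03125, -5.421875)
a = 2.375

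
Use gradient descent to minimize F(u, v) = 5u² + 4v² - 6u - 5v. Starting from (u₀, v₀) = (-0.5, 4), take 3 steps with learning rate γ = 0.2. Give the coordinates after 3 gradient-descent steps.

(1.7, -0.104)

∇F = (10u - 6, 8v - 5)
(u₁, v₁) = (-0.5, 4) − 0.2·(-11, 27) = (1.7, -1.4)
(u₂, v₂) = (1.7, -1.4) − 0.2·(11, -16.2) = (-0.5, 1.84)
(u₃, v₃) = (-0.5, 1.84) − 0.2·(-11, 9.72) = (1.7, -0.104)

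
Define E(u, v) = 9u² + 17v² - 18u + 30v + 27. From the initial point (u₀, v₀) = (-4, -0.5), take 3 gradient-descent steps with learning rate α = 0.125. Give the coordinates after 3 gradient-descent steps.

∇E = (18u - 18, 34v + 30)
Step 1: at (-4, -0.5), ∇E = (-90, 13) → (-4, -0.5) − 0.125·(-90, 13) = (7.25, -2.125)
Step 2: at (7.25, -2.125), ∇E = (112.5, -42.25) → (7.25, -2.125) − 0.125·(112.5, -42.25) = (-6.8125, 3.15625)
Step 3: at (-6.8125, 3.15625), ∇E = (-140.625, 137.3125) → (-6.8125, 3.15625) − 0.125·(-140.625, 137.3125) = (10.765625, -14.0078125)

(10.765625, -14.0078125)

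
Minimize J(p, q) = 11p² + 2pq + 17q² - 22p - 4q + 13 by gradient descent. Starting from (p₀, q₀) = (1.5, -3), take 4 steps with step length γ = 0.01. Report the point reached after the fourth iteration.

∇J = (22p + 2q - 22, 2p + 34q - 4)
Step 1: at (1.5, -3), ∇J = (5, -103) → (1.5, -3) − 0.01·(5, -103) = (1.45, -1.97)
Step 2: at (1.45, -1.97), ∇J = (5.96, -68.08) → (1.45, -1.97) − 0.01·(5.96, -68.08) = (1.3904, -1.2892)
Step 3: at (1.3904, -1.2892), ∇J = (6.0104, -45.052) → (1.3904, -1.2892) − 0.01·(6.0104, -45.052) = (1.330296, -0.83868)
Step 4: at (1.330296, -0.83868), ∇J = (5.589152, -29.854528) → (1.330296, -0.83868) − 0.01·(5.589152, -29.854528) = (1.27440448, -0.54013472)

(1.27440448, -0.54013472)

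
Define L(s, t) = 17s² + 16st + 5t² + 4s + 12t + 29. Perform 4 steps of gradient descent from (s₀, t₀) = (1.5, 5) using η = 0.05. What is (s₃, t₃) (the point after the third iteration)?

(-5.4005, -0.957)

∇L = (34s + 16t + 4, 16s + 10t + 12)
Step 1: at (1.5, 5), ∇L = (135, 86) → (1.5, 5) − 0.05·(135, 86) = (-5.25, 0.7)
Step 2: at (-5.25, 0.7), ∇L = (-163.3, -65) → (-5.25, 0.7) − 0.05·(-163.3, -65) = (2.915, 3.95)
Step 3: at (2.915, 3.95), ∇L = (166.31, 98.14) → (2.915, 3.95) − 0.05·(166.31, 98.14) = (-5.4005, -0.957)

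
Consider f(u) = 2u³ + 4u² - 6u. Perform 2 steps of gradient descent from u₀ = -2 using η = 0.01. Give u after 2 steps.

-2.043224

f′(u) = 6u² + 8u - 6
Step 1: f′(-2) = 2; u₁ = -2 − 0.01·2 = -2.02
Step 2: f′(-2.02) = 2.3224; u₂ = -2.02 − 0.01·2.3224 = -2.043224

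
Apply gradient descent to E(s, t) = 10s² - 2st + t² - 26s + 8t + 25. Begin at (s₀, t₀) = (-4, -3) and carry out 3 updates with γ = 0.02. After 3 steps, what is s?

∇E = (20s - 2t - 26, -2s + 2t + 8)
(s₁, t₁) = (-4, -3) − 0.02·(-100, 10) = (-2, -3.2)
(s₂, t₂) = (-2, -3.2) − 0.02·(-59.6, 5.6) = (-0.808, -3.312)
(s₃, t₃) = (-0.808, -3.312) − 0.02·(-35.536, 2.992) = (-0.09728, -3.37184)
s = -0.09728

-0.09728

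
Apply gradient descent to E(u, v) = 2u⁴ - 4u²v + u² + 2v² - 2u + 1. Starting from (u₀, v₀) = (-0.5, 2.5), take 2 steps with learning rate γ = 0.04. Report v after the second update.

1.885216

∇E = (8u³ - 8uv + 2u - 2, -4u² + 4v)
(u₁, v₁) = (-0.5, 2.5) − 0.04·(6, 9) = (-0.74, 2.14)
(u₂, v₂) = (-0.74, 2.14) − 0.04·(5.947008, 6.3696) = (-0.97788032, 1.885216)
v = 1.885216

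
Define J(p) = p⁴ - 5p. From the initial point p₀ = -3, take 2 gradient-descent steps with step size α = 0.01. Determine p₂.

-1.55843188

J′(p) = 4p³ - 5
p₁ = -3 − 0.01·(-113) = -1.87
p₂ = -1.87 − 0.01·(-31.156812) = -1.55843188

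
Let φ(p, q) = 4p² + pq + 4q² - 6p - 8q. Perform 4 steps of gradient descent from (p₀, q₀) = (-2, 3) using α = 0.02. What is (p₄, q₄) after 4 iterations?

∇φ = (8p + q - 6, p + 8q - 8)
(p₁, q₁) = (-2, 3) − 0.02·(-19, 14) = (-1.62, 2.72)
(p₂, q₂) = (-1.62, 2.72) − 0.02·(-16.24, 12.14) = (-1.2952, 2.4772)
(p₃, q₃) = (-1.2952, 2.4772) − 0.02·(-13.8844, 10.5224) = (-1.017512, 2.266752)
(p₄, q₄) = (-1.017512, 2.266752) − 0.02·(-11.873344, 9.116504) = (-0.78004512, 2.08442192)

(-0.78004512, 2.08442192)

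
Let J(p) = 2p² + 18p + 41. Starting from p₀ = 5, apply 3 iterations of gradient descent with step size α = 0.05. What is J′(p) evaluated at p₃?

J′(p) = 4p + 18
Step 1: J′(5) = 38; p₁ = 5 − 0.05·38 = 3.1
Step 2: J′(3.1) = 30.4; p₂ = 3.1 − 0.05·30.4 = 1.58
Step 3: J′(1.58) = 24.32; p₃ = 1.58 − 0.05·24.32 = 0.364
J′(p) at (0.364) = 19.456

19.456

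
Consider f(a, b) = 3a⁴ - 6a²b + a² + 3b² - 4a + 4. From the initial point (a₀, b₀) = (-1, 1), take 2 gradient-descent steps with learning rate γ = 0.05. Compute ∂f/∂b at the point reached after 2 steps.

∇f = (12a³ - 12ab + 2a - 4, -6a² + 6b)
Step 1: at (-1, 1), ∇f = (-6, 0) → (-1, 1) − 0.05·(-6, 0) = (-0.7, 1)
Step 2: at (-0.7, 1), ∇f = (-1.116, 3.06) → (-0.7, 1) − 0.05·(-1.116, 3.06) = (-0.6442, 0.847)
∂f/∂b at (-0.6442, 0.847) = 2.59203816

2.59203816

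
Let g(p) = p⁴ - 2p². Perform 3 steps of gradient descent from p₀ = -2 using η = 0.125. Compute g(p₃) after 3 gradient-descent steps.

g′(p) = 4p³ - 4p
Step 1: g′(-2) = -24; p₁ = -2 − 0.125·(-24) = 1
Step 2: g′(1) = 0; p₂ = 1 − 0.125·0 = 1
Step 3: g′(1) = 0; p₃ = 1 − 0.125·0 = 1
g(1) = -1

-1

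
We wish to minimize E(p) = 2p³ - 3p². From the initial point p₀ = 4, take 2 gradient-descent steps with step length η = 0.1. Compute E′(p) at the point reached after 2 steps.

828.850176

E′(p) = 6p² - 6p
Step 1: E′(4) = 72; p₁ = 4 − 0.1·72 = -3.2
Step 2: E′(-3.2) = 80.64; p₂ = -3.2 − 0.1·80.64 = -11.264
E′(p) at (-11.264) = 828.850176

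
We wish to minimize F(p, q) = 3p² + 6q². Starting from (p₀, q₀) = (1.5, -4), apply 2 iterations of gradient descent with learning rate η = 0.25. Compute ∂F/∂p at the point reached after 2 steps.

2.25

∇F = (6p, 12q)
(p₁, q₁) = (1.5, -4) − 0.25·(9, -48) = (-0.75, 8)
(p₂, q₂) = (-0.75, 8) − 0.25·(-4.5, 96) = (0.375, -16)
∂F/∂p at (0.375, -16) = 2.25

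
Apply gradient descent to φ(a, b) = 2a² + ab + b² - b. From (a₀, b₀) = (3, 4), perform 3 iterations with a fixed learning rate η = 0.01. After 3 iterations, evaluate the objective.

32.412477628236

∇φ = (4a + b, a + 2b - 1)
(a₁, b₁) = (3, 4) − 0.01·(16, 10) = (2.84, 3.9)
(a₂, b₂) = (2.84, 3.9) − 0.01·(15.26, 9.64) = (2.6874, 3.8036)
(a₃, b₃) = (2.6874, 3.8036) − 0.01·(14.5532, 9.2946) = (2.541868, 3.710654)
φ(2.541868, 3.710654) = 32.412477628236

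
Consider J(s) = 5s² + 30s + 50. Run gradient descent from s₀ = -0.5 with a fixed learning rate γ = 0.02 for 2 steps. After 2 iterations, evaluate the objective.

J′(s) = 10s + 30
s₁ = -0.5 − 0.02·25 = -1
s₂ = -1 − 0.02·20 = -1.4
J(-1.4) = 17.8

17.8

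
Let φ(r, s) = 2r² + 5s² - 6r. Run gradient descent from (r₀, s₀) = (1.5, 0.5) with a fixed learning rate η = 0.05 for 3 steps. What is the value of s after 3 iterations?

0.0625

∇φ = (4r - 6, 10s)
Step 1: at (1.5, 0.5), ∇φ = (0, 5) → (1.5, 0.5) − 0.05·(0, 5) = (1.5, 0.25)
Step 2: at (1.5, 0.25), ∇φ = (0, 2.5) → (1.5, 0.25) − 0.05·(0, 2.5) = (1.5, 0.125)
Step 3: at (1.5, 0.125), ∇φ = (0, 1.25) → (1.5, 0.125) − 0.05·(0, 1.25) = (1.5, 0.0625)
s = 0.0625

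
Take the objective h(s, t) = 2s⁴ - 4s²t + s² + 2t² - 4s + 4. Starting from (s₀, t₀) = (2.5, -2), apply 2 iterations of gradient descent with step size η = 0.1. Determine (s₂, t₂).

(2217.0328, 80.304)

∇h = (8s³ - 8st + 2s - 4, -4s² + 4t)
Step 1: at (2.5, -2), ∇h = (166, -33) → (2.5, -2) − 0.1·(166, -33) = (-14.1, 1.3)
Step 2: at (-14.1, 1.3), ∇h = (-22311.328, -790.04) → (-14.1, 1.3) − 0.1·(-22311.328, -790.04) = (2217.0328, 80.304)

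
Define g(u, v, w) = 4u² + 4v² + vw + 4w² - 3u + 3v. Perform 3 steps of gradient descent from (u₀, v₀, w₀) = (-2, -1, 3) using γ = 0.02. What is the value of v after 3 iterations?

∇g = (8u - 3, 8v + w + 3, v + 8w)
(u₁, v₁, w₁) = (-2, -1, 3) − 0.02·(-19, -2, 23) = (-1.62, -0.96, 2.54)
(u₂, v₂, w₂) = (-1.62, -0.96, 2.54) − 0.02·(-15.96, -2.14, 19.36) = (-1.3008, -0.9172, 2.1528)
(u₃, v₃, w₃) = (-1.3008, -0.9172, 2.1528) − 0.02·(-13.4064, -2.1848, 16.3052) = (-1.032672, -0.873504, 1.826696)
v = -0.873504

-0.873504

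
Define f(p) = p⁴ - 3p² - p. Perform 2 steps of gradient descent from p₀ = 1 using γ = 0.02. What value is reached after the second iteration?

f′(p) = 4p³ - 6p - 1
Step 1: f′(1) = -3; p₁ = 1 − 0.02·(-3) = 1.06
Step 2: f′(1.06) = -2.595936; p₂ = 1.06 − 0.02·(-2.595936) = 1.11191872

1.11191872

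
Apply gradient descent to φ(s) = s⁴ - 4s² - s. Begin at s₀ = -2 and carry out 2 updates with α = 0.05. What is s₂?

φ′(s) = 4s³ - 8s - 1
Step 1: φ′(-2) = -17; s₁ = -2 − 0.05·(-17) = -1.15
Step 2: φ′(-1.15) = 2.1165; s₂ = -1.15 − 0.05·2.1165 = -1.255825

-1.255825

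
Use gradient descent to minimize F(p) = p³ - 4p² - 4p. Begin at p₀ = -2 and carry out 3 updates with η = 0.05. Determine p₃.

-13.0162784

F′(p) = 3p² - 8p - 4
Step 1: F′(-2) = 24; p₁ = -2 − 0.05·24 = -3.2
Step 2: F′(-3.2) = 52.32; p₂ = -3.2 − 0.05·52.32 = -5.816
Step 3: F′(-5.816) = 144.005568; p₃ = -5.816 − 0.05·144.005568 = -13.0162784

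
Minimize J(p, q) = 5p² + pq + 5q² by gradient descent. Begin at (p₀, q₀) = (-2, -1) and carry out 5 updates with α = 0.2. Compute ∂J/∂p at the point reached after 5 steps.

∇J = (10p + q, p + 10q)
Step 1: at (-2, -1), ∇J = (-21, -12) → (-2, -1) − 0.2·(-21, -12) = (2.2, 1.4)
Step 2: at (2.2, 1.4), ∇J = (23.4, 16.2) → (2.2, 1.4) − 0.2·(23.4, 16.2) = (-2.48, -1.84)
Step 3: at (-2.48, -1.84), ∇J = (-26.64, -20.88) → (-2.48, -1.84) − 0.2·(-26.64, -20.88) = (2.848, 2.336)
Step 4: at (2.848, 2.336), ∇J = (30.816, 26.208) → (2.848, 2.336) − 0.2·(30.816, 26.208) = (-3.3152, -2.9056)
Step 5: at (-3.3152, -2.9056), ∇J = (-36.0576, -32.3712) → (-3.3152, -2.9056) − 0.2·(-36.0576, -32.3712) = (3.89632, 3.56864)
∂J/∂p at (3.89632, 3.56864) = 42.53184

42.53184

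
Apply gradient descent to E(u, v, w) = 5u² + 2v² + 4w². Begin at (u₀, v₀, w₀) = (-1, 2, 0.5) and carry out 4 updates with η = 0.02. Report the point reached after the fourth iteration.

∇E = (10u, 4v, 8w)
(u₁, v₁, w₁) = (-1, 2, 0.5) − 0.02·(-10, 8, 4) = (-0.8, 1.84, 0.42)
(u₂, v₂, w₂) = (-0.8, 1.84, 0.42) − 0.02·(-8, 7.36, 3.36) = (-0.64, 1.6928, 0.3528)
(u₃, v₃, w₃) = (-0.64, 1.6928, 0.3528) − 0.02·(-6.4, 6.7712, 2.8224) = (-0.512, 1.557376, 0.296352)
(u₄, v₄, w₄) = (-0.512, 1.557376, 0.296352) − 0.02·(-5.12, 6.229504, 2.370816) = (-0.4096, 1.43278592, 0.24893568)

(-0.4096, 1.43278592, 0.24893568)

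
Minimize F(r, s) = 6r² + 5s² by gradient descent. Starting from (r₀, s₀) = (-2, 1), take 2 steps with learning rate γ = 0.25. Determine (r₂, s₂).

∇F = (12r, 10s)
Step 1: at (-2, 1), ∇F = (-24, 10) → (-2, 1) − 0.25·(-24, 10) = (4, -1.5)
Step 2: at (4, -1.5), ∇F = (48, -15) → (4, -1.5) − 0.25·(48, -15) = (-8, 2.25)

(-8, 2.25)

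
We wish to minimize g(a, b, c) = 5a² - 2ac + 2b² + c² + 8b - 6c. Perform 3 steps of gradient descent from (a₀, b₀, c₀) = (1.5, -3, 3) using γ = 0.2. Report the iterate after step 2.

∇g = (10a - 2c, 4b + 8, -2a + 2c - 6)
(a₁, b₁, c₁) = (1.5, -3, 3) − 0.2·(9, -4, -3) = (-0.3, -2.2, 3.6)
(a₂, b₂, c₂) = (-0.3, -2.2, 3.6) − 0.2·(-10.2, -0.8, 1.8) = (1.74, -2.04, 3.24)

(1.74, -2.04, 3.24)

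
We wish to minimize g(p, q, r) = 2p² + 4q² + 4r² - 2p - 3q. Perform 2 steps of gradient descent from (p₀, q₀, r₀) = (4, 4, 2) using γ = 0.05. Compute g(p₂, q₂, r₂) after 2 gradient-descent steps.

17.8584

∇g = (4p - 2, 8q - 3, 8r)
(p₁, q₁, r₁) = (4, 4, 2) − 0.05·(14, 29, 16) = (3.3, 2.55, 1.2)
(p₂, q₂, r₂) = (3.3, 2.55, 1.2) − 0.05·(11.2, 17.4, 9.6) = (2.74, 1.68, 0.72)
g(2.74, 1.68, 0.72) = 17.8584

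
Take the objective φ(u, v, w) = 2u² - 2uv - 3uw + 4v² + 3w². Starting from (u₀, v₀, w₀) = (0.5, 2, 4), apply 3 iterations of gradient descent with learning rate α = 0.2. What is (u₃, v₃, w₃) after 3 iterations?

(2.008, -1.168, -0.44)

∇φ = (4u - 2v - 3w, -2u + 8v, -3u + 6w)
Step 1: at (0.5, 2, 4), ∇φ = (-14, 15, 22.5) → (0.5, 2, 4) − 0.2·(-14, 15, 22.5) = (3.3, -1, -0.5)
Step 2: at (3.3, -1, -0.5), ∇φ = (16.7, -14.6, -12.9) → (3.3, -1, -0.5) − 0.2·(16.7, -14.6, -12.9) = (-0.04, 1.92, 2.08)
Step 3: at (-0.04, 1.92, 2.08), ∇φ = (-10.24, 15.44, 12.6) → (-0.04, 1.92, 2.08) − 0.2·(-10.24, 15.44, 12.6) = (2.008, -1.168, -0.44)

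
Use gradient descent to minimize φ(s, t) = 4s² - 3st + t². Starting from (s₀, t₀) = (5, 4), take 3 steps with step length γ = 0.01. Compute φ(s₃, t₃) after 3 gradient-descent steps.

36.019713401147

∇φ = (8s - 3t, -3s + 2t)
Step 1: at (5, 4), ∇φ = (28, -7) → (5, 4) − 0.01·(28, -7) = (4.72, 4.07)
Step 2: at (4.72, 4.07), ∇φ = (25.55, -6.02) → (4.72, 4.07) − 0.01·(25.55, -6.02) = (4.4645, 4.1302)
Step 3: at (4.4645, 4.1302), ∇φ = (23.3254, -5.1331) → (4.4645, 4.1302) − 0.01·(23.3254, -5.1331) = (4.231246, 4.181531)
φ(4.231246, 4.181531) = 36.019713401147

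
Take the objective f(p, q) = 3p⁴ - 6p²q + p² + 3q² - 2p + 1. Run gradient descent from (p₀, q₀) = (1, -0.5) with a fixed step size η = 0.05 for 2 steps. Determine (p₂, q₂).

∇f = (12p³ - 12pq + 2p - 2, -6p² + 6q)
Step 1: at (1, -0.5), ∇f = (18, -9) → (1, -0.5) − 0.05·(18, -9) = (0.1, -0.05)
Step 2: at (0.1, -0.05), ∇f = (-1.728, -0.36) → (0.1, -0.05) − 0.05·(-1.728, -0.36) = (0.1864, -0.032)

(0.1864, -0.032)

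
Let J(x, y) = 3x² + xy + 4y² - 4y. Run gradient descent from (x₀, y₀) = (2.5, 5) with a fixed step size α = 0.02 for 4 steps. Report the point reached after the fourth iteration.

∇J = (6x + y, x + 8y - 4)
(x₁, y₁) = (2.5, 5) − 0.02·(20, 38.5) = (2.1, 4.23)
(x₂, y₂) = (2.1, 4.23) − 0.02·(16.83, 31.94) = (1.7634, 3.5912)
(x₃, y₃) = (1.7634, 3.5912) − 0.02·(14.1716, 26.493) = (1.479968, 3.06134)
(x₄, y₄) = (1.479968, 3.06134) − 0.02·(11.941148, 21.970688) = (1.24114504, 2.62192624)

(1.24114504, 2.62192624)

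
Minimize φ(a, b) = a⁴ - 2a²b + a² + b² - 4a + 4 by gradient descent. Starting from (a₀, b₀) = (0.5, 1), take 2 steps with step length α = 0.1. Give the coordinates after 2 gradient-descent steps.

(1.14005, 0.8605)

∇φ = (4a³ - 4ab + 2a - 4, -2a² + 2b)
(a₁, b₁) = (0.5, 1) − 0.1·(-4.5, 1.5) = (0.95, 0.85)
(a₂, b₂) = (0.95, 0.85) − 0.1·(-1.9005, -0.105) = (1.14005, 0.8605)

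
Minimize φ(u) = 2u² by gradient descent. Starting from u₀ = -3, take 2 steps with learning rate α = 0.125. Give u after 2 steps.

-0.75

φ′(u) = 4u
Step 1: φ′(-3) = -12; u₁ = -3 − 0.125·(-12) = -1.5
Step 2: φ′(-1.5) = -6; u₂ = -1.5 − 0.125·(-6) = -0.75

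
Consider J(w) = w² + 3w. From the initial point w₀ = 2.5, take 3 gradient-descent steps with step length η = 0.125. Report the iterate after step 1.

J′(w) = 2w + 3
Step 1: J′(2.5) = 8; w₁ = 2.5 − 0.125·8 = 1.5

1.5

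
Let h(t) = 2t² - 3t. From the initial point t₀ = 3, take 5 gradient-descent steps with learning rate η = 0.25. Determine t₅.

0.75

h′(t) = 4t - 3
Step 1: h′(3) = 9; t₁ = 3 − 0.25·9 = 0.75
Step 2: h′(0.75) = 0; t₂ = 0.75 − 0.25·0 = 0.75
Step 3: h′(0.75) = 0; t₃ = 0.75 − 0.25·0 = 0.75
Step 4: h′(0.75) = 0; t₄ = 0.75 − 0.25·0 = 0.75
Step 5: h′(0.75) = 0; t₅ = 0.75 − 0.25·0 = 0.75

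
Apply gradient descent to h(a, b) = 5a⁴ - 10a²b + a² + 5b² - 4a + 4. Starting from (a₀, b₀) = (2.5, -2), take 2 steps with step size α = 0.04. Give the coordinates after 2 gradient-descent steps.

(2186.7114112, 79.62864)

∇h = (20a³ - 20ab + 2a - 4, -10a² + 10b)
(a₁, b₁) = (2.5, -2) − 0.04·(413.5, -82.5) = (-14.04, 1.3)
(a₂, b₂) = (-14.04, 1.3) − 0.04·(-55018.78528, -1958.216) = (2186.7114112, 79.62864)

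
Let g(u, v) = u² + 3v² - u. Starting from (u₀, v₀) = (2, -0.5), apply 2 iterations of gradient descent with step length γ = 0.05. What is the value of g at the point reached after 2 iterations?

∇g = (2u - 1, 6v)
(u₁, v₁) = (2, -0.5) − 0.05·(3, -3) = (1.85, -0.35)
(u₂, v₂) = (1.85, -0.35) − 0.05·(2.7, -2.1) = (1.715, -0.245)
g(1.715, -0.245) = 1.4063

1.4063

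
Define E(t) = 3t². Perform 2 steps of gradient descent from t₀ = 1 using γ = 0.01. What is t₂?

E′(t) = 6t
Step 1: E′(1) = 6; t₁ = 1 − 0.01·6 = 0.94
Step 2: E′(0.94) = 5.64; t₂ = 0.94 − 0.01·5.64 = 0.8836

0.8836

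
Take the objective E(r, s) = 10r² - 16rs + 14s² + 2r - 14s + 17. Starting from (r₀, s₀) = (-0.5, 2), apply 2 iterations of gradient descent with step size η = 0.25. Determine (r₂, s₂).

∇E = (20r - 16s + 2, -16r + 28s - 14)
(r₁, s₁) = (-0.5, 2) − 0.25·(-40, 50) = (9.5, -10.5)
(r₂, s₂) = (9.5, -10.5) − 0.25·(360, -460) = (-80.5, 104.5)

(-80.5, 104.5)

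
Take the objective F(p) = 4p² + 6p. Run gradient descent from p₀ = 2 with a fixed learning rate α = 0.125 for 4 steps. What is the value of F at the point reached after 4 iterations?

-2.25

F′(p) = 8p + 6
Step 1: F′(2) = 22; p₁ = 2 − 0.125·22 = -0.75
Step 2: F′(-0.75) = 0; p₂ = -0.75 − 0.125·0 = -0.75
Step 3: F′(-0.75) = 0; p₃ = -0.75 − 0.125·0 = -0.75
Step 4: F′(-0.75) = 0; p₄ = -0.75 − 0.125·0 = -0.75
F(-0.75) = -2.25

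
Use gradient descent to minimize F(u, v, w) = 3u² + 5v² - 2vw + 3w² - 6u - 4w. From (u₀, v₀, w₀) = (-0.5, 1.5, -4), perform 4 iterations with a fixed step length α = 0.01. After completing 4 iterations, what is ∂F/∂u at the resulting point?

-7.02674064

∇F = (6u - 6, 10v - 2w, -2v + 6w - 4)
(u₁, v₁, w₁) = (-0.5, 1.5, -4) − 0.01·(-9, 23, -31) = (-0.41, 1.27, -3.69)
(u₂, v₂, w₂) = (-0.41, 1.27, -3.69) − 0.01·(-8.46, 20.08, -28.68) = (-0.3254, 1.0692, -3.4032)
(u₃, v₃, w₃) = (-0.3254, 1.0692, -3.4032) − 0.01·(-7.9524, 17.4984, -26.5576) = (-0.245876, 0.894216, -3.137624)
(u₄, v₄, w₄) = (-0.245876, 0.894216, -3.137624) − 0.01·(-7.475256, 15.217408, -24.614176) = (-0.17112344, 0.74204192, -2.89148224)
∂F/∂u at (-0.17112344, 0.74204192, -2.89148224) = -7.02674064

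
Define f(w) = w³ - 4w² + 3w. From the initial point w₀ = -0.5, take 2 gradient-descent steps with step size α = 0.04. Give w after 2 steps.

f′(w) = 3w² - 8w + 3
Step 1: f′(-0.5) = 7.75; w₁ = -0.5 − 0.04·7.75 = -0.81
Step 2: f′(-0.81) = 11.4483; w₂ = -0.81 − 0.04·11.4483 = -1.267932

-1.267932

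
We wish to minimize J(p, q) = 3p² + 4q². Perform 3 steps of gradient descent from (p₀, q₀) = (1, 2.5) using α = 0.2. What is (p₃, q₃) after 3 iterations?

(-0.008, -0.54)

∇J = (6p, 8q)
Step 1: at (1, 2.5), ∇J = (6, 20) → (1, 2.5) − 0.2·(6, 20) = (-0.2, -1.5)
Step 2: at (-0.2, -1.5), ∇J = (-1.2, -12) → (-0.2, -1.5) − 0.2·(-1.2, -12) = (0.04, 0.9)
Step 3: at (0.04, 0.9), ∇J = (0.24, 7.2) → (0.04, 0.9) − 0.2·(0.24, 7.2) = (-0.008, -0.54)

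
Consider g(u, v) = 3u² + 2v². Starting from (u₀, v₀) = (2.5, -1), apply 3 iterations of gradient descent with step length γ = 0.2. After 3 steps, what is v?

∇g = (6u, 4v)
(u₁, v₁) = (2.5, -1) − 0.2·(15, -4) = (-0.5, -0.2)
(u₂, v₂) = (-0.5, -0.2) − 0.2·(-3, -0.8) = (0.1, -0.04)
(u₃, v₃) = (0.1, -0.04) − 0.2·(0.6, -0.16) = (-0.02, -0.008)
v = -0.008

-0.008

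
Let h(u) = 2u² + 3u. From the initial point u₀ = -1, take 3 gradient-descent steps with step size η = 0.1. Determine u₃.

-0.804

h′(u) = 4u + 3
Step 1: h′(-1) = -1; u₁ = -1 − 0.1·(-1) = -0.9
Step 2: h′(-0.9) = -0.6; u₂ = -0.9 − 0.1·(-0.6) = -0.84
Step 3: h′(-0.84) = -0.36; u₃ = -0.84 − 0.1·(-0.36) = -0.804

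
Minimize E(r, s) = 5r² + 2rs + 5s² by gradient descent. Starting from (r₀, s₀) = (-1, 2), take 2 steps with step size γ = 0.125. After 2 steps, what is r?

0.125

∇E = (10r + 2s, 2r + 10s)
Step 1: at (-1, 2), ∇E = (-6, 18) → (-1, 2) − 0.125·(-6, 18) = (-0.25, -0.25)
Step 2: at (-0.25, -0.25), ∇E = (-3, -3) → (-0.25, -0.25) − 0.125·(-3, -3) = (0.125, 0.125)
r = 0.125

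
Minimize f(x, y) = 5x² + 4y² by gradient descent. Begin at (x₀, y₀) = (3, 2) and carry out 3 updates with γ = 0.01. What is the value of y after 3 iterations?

∇f = (10x, 8y)
Step 1: at (3, 2), ∇f = (30, 16) → (3, 2) − 0.01·(30, 16) = (2.7, 1.84)
Step 2: at (2.7, 1.84), ∇f = (27, 14.72) → (2.7, 1.84) − 0.01·(27, 14.72) = (2.43, 1.6928)
Step 3: at (2.43, 1.6928), ∇f = (24.3, 13.5424) → (2.43, 1.6928) − 0.01·(24.3, 13.5424) = (2.187, 1.557376)
y = 1.557376

1.557376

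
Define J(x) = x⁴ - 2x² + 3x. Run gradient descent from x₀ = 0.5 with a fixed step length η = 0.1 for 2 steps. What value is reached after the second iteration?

0.17285

J′(x) = 4x³ - 4x + 3
x₁ = 0.5 − 0.1·1.5 = 0.35
x₂ = 0.35 − 0.1·1.7715 = 0.17285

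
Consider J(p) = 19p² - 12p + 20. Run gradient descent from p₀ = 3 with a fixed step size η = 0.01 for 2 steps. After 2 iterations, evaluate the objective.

J′(p) = 38p - 12
Step 1: J′(3) = 102; p₁ = 3 − 0.01·102 = 1.98
Step 2: J′(1.98) = 63.24; p₂ = 1.98 − 0.01·63.24 = 1.3476
J(1.3476) = 38.33328944

38.33328944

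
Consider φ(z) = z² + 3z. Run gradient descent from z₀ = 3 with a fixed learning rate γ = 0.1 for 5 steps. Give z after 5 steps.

φ′(z) = 2z + 3
z₁ = 3 − 0.1·9 = 2.1
z₂ = 2.1 − 0.1·7.2 = 1.38
z₃ = 1.38 − 0.1·5.76 = 0.804
z₄ = 0.804 − 0.1·4.608 = 0.3432
z₅ = 0.3432 − 0.1·3.6864 = -0.02544

-0.02544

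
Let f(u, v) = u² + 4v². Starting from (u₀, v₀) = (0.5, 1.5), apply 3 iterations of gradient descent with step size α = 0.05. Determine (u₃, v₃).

(0.3645, 0.324)

∇f = (2u, 8v)
(u₁, v₁) = (0.5, 1.5) − 0.05·(1, 12) = (0.45, 0.9)
(u₂, v₂) = (0.45, 0.9) − 0.05·(0.9, 7.2) = (0.405, 0.54)
(u₃, v₃) = (0.405, 0.54) − 0.05·(0.81, 4.32) = (0.3645, 0.324)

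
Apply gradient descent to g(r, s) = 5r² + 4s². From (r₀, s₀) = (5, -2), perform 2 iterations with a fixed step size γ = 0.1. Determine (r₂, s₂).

(0, -0.08)

∇g = (10r, 8s)
(r₁, s₁) = (5, -2) − 0.1·(50, -16) = (0, -0.4)
(r₂, s₂) = (0, -0.4) − 0.1·(0, -3.2) = (0, -0.08)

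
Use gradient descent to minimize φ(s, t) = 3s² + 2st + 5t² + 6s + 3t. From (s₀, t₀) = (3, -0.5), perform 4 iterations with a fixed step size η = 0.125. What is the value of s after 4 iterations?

∇φ = (6s + 2t + 6, 2s + 10t + 3)
Step 1: at (3, -0.5), ∇φ = (23, 4) → (3, -0.5) − 0.125·(23, 4) = (0.125, -1)
Step 2: at (0.125, -1), ∇φ = (4.75, -6.75) → (0.125, -1) − 0.125·(4.75, -6.75) = (-0.46875, -0.15625)
Step 3: at (-0.46875, -0.15625), ∇φ = (2.875, 0.5) → (-0.46875, -0.15625) − 0.125·(2.875, 0.5) = (-0.828125, -0.21875)
Step 4: at (-0.828125, -0.21875), ∇φ = (0.59375, -0.84375) → (-0.828125, -0.21875) − 0.125·(0.59375, -0.84375) = (-0.90234375, -0.11328125)
s = -0.90234375

-0.90234375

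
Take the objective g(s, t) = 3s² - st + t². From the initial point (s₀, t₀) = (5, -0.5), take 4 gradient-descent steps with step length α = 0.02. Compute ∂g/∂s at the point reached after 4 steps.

∇g = (6s - t, -s + 2t)
Step 1: at (5, -0.5), ∇g = (30.5, -6) → (5, -0.5) − 0.02·(30.5, -6) = (4.39, -0.38)
Step 2: at (4.39, -0.38), ∇g = (26.72, -5.15) → (4.39, -0.38) − 0.02·(26.72, -5.15) = (3.8556, -0.277)
Step 3: at (3.8556, -0.277), ∇g = (23.4106, -4.4096) → (3.8556, -0.277) − 0.02·(23.4106, -4.4096) = (3.387388, -0.188808)
Step 4: at (3.387388, -0.188808), ∇g = (20.513136, -3.765004) → (3.387388, -0.188808) − 0.02·(20.513136, -3.765004) = (2.97712528, -0.11350792)
∂g/∂s at (2.97712528, -0.11350792) = 17.9762596

17.9762596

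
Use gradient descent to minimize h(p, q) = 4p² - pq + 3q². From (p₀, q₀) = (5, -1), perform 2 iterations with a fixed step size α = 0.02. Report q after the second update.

-0.6028

∇h = (8p - q, -p + 6q)
(p₁, q₁) = (5, -1) − 0.02·(41, -11) = (4.18, -0.78)
(p₂, q₂) = (4.18, -0.78) − 0.02·(34.22, -8.86) = (3.4956, -0.6028)
q = -0.6028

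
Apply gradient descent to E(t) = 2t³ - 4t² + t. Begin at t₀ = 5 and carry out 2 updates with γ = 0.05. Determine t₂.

-0.91075

E′(t) = 6t² - 8t + 1
t₁ = 5 − 0.05·111 = -0.55
t₂ = -0.55 − 0.05·7.215 = -0.91075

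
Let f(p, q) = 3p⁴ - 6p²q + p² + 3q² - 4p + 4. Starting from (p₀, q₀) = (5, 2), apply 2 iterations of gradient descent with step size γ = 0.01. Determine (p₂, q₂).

(71.22435872, 7.887176)

∇f = (12p³ - 12pq + 2p - 4, -6p² + 6q)
Step 1: at (5, 2), ∇f = (1386, -138) → (5, 2) − 0.01·(1386, -138) = (-8.86, 3.38)
Step 2: at (-8.86, 3.38), ∇f = (-8008.435872, -450.7176) → (-8.86, 3.38) − 0.01·(-8008.435872, -450.7176) = (71.22435872, 7.887176)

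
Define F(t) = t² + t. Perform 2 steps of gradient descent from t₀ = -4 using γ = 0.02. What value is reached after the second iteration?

F′(t) = 2t + 1
Step 1: F′(-4) = -7; t₁ = -4 − 0.02·(-7) = -3.86
Step 2: F′(-3.86) = -6.72; t₂ = -3.86 − 0.02·(-6.72) = -3.7256

-3.7256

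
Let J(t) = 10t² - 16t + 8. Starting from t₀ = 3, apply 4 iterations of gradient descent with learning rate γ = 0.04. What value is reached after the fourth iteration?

0.80352

J′(t) = 20t - 16
Step 1: J′(3) = 44; t₁ = 3 − 0.04·44 = 1.24
Step 2: J′(1.24) = 8.8; t₂ = 1.24 − 0.04·8.8 = 0.888
Step 3: J′(0.888) = 1.76; t₃ = 0.888 − 0.04·1.76 = 0.8176
Step 4: J′(0.8176) = 0.352; t₄ = 0.8176 − 0.04·0.352 = 0.80352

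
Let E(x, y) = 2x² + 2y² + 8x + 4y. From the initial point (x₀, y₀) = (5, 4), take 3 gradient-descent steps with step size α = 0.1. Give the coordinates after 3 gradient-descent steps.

(-0.488, 0.08)

∇E = (4x + 8, 4y + 4)
Step 1: at (5, 4), ∇E = (28, 20) → (5, 4) − 0.1·(28, 20) = (2.2, 2)
Step 2: at (2.2, 2), ∇E = (16.8, 12) → (2.2, 2) − 0.1·(16.8, 12) = (0.52, 0.8)
Step 3: at (0.52, 0.8), ∇E = (10.08, 7.2) → (0.52, 0.8) − 0.1·(10.08, 7.2) = (-0.488, 0.08)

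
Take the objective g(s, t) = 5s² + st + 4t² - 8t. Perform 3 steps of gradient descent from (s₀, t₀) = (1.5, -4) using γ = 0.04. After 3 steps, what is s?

∇g = (10s + t, s + 8t - 8)
(s₁, t₁) = (1.5, -4) − 0.04·(11, -38.5) = (1.06, -2.46)
(s₂, t₂) = (1.06, -2.46) − 0.04·(8.14, -26.62) = (0.7344, -1.3952)
(s₃, t₃) = (0.7344, -1.3952) − 0.04·(5.9488, -18.4272) = (0.496448, -0.658112)
s = 0.496448

0.496448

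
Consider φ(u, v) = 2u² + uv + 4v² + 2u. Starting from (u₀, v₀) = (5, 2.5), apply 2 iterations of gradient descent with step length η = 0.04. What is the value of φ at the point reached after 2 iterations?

∇φ = (4u + v + 2, u + 8v)
Step 1: at (5, 2.5), ∇φ = (24.5, 25) → (5, 2.5) − 0.04·(24.5, 25) = (4.02, 1.5)
Step 2: at (4.02, 1.5), ∇φ = (19.58, 16.02) → (4.02, 1.5) − 0.04·(19.58, 16.02) = (3.2368, 0.8592)
φ(3.2368, 0.8592) = 33.1613056

33.1613056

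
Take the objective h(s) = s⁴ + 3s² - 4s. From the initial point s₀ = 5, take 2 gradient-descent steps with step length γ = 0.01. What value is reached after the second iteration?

h′(s) = 4s³ + 6s - 4
s₁ = 5 − 0.01·526 = -0.26
s₂ = -0.26 − 0.01·(-5.630304) = -0.20369696

-0.20369696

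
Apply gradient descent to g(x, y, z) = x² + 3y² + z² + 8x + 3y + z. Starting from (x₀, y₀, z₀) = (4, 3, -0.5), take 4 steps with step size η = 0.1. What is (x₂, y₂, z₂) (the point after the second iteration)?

(1.12, 0.06, -0.5)

∇g = (2x + 8, 6y + 3, 2z + 1)
(x₁, y₁, z₁) = (4, 3, -0.5) − 0.1·(16, 21, 0) = (2.4, 0.9, -0.5)
(x₂, y₂, z₂) = (2.4, 0.9, -0.5) − 0.1·(12.8, 8.4, 0) = (1.12, 0.06, -0.5)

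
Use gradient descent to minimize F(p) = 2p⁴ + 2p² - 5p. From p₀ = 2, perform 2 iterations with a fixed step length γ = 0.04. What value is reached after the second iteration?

-0.27058176

F′(p) = 8p³ + 4p - 5
p₁ = 2 − 0.04·67 = -0.68
p₂ = -0.68 − 0.04·(-10.235456) = -0.27058176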